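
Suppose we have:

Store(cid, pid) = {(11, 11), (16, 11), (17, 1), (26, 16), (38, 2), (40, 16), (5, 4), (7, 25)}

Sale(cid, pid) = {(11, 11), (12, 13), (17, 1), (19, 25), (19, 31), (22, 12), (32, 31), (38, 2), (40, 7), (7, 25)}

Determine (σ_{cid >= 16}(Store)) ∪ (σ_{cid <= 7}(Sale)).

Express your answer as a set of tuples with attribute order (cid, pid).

σ[cid >= 16]: keep tuples satisfying cid >= 16 → {(16, 11), (17, 1), (26, 16), (38, 2), (40, 16)}
σ[cid <= 7]: keep tuples satisfying cid <= 7 → {(7, 25)}
Union: {(16, 11), (17, 1), (26, 16), (38, 2), (40, 16)} with {(7, 25)} → {(16, 11), (17, 1), (26, 16), (38, 2), (40, 16), (7, 25)}

{(16, 11), (17, 1), (26, 16), (38, 2), (40, 16), (7, 25)}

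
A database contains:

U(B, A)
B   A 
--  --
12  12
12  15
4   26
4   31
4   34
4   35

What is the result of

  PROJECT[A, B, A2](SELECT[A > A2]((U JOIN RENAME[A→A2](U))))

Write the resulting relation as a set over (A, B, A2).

{(15, 12, 12), (31, 4, 26), (34, 4, 26), (34, 4, 31), (35, 4, 26), (35, 4, 31), (35, 4, 34)}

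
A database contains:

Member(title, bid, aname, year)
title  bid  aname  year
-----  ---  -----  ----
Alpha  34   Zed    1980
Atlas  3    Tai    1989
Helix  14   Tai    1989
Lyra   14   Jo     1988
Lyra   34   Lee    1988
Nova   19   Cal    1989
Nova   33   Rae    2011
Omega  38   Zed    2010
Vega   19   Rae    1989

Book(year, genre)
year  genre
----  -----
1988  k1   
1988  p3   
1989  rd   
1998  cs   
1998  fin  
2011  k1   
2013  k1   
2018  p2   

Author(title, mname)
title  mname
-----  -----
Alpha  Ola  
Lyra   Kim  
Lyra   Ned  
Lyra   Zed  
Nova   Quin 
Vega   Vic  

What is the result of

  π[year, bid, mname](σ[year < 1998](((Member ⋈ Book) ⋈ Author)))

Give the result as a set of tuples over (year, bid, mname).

Natural join on year: {(Atlas, 3, Tai, 1989, rd), (Helix, 14, Tai, 1989, rd), (Lyra, 14, Jo, 1988, k1), (Lyra, 14, Jo, 1988, p3), (Lyra, 34, Lee, 1988, k1), (Lyra, 34, Lee, 1988, p3), (Nova, 19, Cal, 1989, rd), (Nova, 33, Rae, 2011, k1), (Vega, 19, Rae, 1989, rd)}
Natural join on title: {(Lyra, 14, Jo, 1988, k1, Kim), (Lyra, 14, Jo, 1988, k1, Ned), (Lyra, 14, Jo, 1988, k1, Zed), (Lyra, 14, Jo, 1988, p3, Kim), (Lyra, 14, Jo, 1988, p3, Ned), (Lyra, 14, Jo, 1988, p3, Zed), (Lyra, 34, Lee, 1988, k1, Kim), (Lyra, 34, Lee, 1988, k1, Ned), (Lyra, 34, Lee, 1988, k1, Zed), (Lyra, 34, Lee, 1988, p3, Kim), (Lyra, 34, Lee, 1988, p3, Ned), (Lyra, 34, Lee, 1988, p3, Zed), (Nova, 19, Cal, 1989, rd, Quin), (Nova, 33, Rae, 2011, k1, Quin), (Vega, 19, Rae, 1989, rd, Vic)}
Filtering on year < 1998 leaves {(Lyra, 14, Jo, 1988, k1, Kim), (Lyra, 14, Jo, 1988, k1, Ned), (Lyra, 14, Jo, 1988, k1, Zed), (Lyra, 14, Jo, 1988, p3, Kim), (Lyra, 14, Jo, 1988, p3, Ned), (Lyra, 14, Jo, 1988, p3, Zed), (Lyra, 34, Lee, 1988, k1, Kim), (Lyra, 34, Lee, 1988, k1, Ned), (Lyra, 34, Lee, 1988, k1, Zed), (Lyra, 34, Lee, 1988, p3, Kim), (Lyra, 34, Lee, 1988, p3, Ned), (Lyra, 34, Lee, 1988, p3, Zed), (Nova, 19, Cal, 1989, rd, Quin), (Vega, 19, Rae, 1989, rd, Vic)}.
π_{year, bid, mname} gives {(1988, 14, Kim), (1988, 14, Ned), (1988, 14, Zed), (1988, 34, Kim), (1988, 34, Ned), (1988, 34, Zed), (1989, 19, Quin), (1989, 19, Vic)} (6 duplicate(s) eliminated).

{(1988, 14, Kim), (1988, 14, Ned), (1988, 14, Zed), (1988, 34, Kim), (1988, 34, Ned), (1988, 34, Zed), (1989, 19, Quin), (1989, 19, Vic)}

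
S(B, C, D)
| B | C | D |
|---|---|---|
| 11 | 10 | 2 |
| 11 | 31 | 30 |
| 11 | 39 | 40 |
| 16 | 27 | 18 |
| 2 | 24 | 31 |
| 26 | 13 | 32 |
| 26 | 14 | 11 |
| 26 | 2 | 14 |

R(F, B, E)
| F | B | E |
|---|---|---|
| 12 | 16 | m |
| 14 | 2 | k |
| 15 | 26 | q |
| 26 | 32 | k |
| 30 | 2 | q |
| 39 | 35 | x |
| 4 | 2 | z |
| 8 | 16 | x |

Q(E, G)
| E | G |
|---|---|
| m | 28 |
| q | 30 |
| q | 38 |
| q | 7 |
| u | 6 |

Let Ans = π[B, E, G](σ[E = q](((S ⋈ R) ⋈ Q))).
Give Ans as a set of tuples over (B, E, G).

{(2, q, 30), (2, q, 38), (2, q, 7), (26, q, 30), (26, q, 38), (26, q, 7)}

Natural join on B: {(16, 27, 18, 12, m), (16, 27, 18, 8, x), (2, 24, 31, 14, k), (2, 24, 31, 30, q), (2, 24, 31, 4, z), (26, 13, 32, 15, q), (26, 14, 11, 15, q), (26, 2, 14, 15, q)}
Natural join on E: {(16, 27, 18, 12, m, 28), (2, 24, 31, 30, q, 30), (2, 24, 31, 30, q, 38), (2, 24, 31, 30, q, 7), (26, 13, 32, 15, q, 30), (26, 13, 32, 15, q, 38), (26, 13, 32, 15, q, 7), (26, 14, 11, 15, q, 30), (26, 14, 11, 15, q, 38), (26, 14, 11, 15, q, 7), (26, 2, 14, 15, q, 30), (26, 2, 14, 15, q, 38), (26, 2, 14, 15, q, 7)}
σ[E = q]: keep tuples satisfying E = q → {(2, 24, 31, 30, q, 30), (2, 24, 31, 30, q, 38), (2, 24, 31, 30, q, 7), (26, 13, 32, 15, q, 30), (26, 13, 32, 15, q, 38), (26, 13, 32, 15, q, 7), (26, 14, 11, 15, q, 30), (26, 14, 11, 15, q, 38), (26, 14, 11, 15, q, 7), (26, 2, 14, 15, q, 30), (26, 2, 14, 15, q, 38), (26, 2, 14, 15, q, 7)}
Keep only column(s) B, E, G (6 duplicate(s) eliminated): {(2, q, 30), (2, q, 38), (2, q, 7), (26, q, 30), (26, q, 38), (26, q, 7)}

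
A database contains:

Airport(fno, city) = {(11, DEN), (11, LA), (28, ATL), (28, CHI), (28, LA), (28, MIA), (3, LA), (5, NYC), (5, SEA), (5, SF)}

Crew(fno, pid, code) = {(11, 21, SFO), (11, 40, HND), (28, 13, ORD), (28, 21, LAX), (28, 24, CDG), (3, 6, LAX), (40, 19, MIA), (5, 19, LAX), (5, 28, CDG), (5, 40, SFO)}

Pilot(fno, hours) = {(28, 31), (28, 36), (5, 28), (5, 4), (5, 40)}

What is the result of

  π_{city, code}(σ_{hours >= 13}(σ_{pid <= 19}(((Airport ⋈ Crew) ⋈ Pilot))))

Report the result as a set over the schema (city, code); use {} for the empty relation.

Joining Airport and Crew on fno yields {(11, DEN, 21, SFO), (11, DEN, 40, HND), (11, LA, 21, SFO), (11, LA, 40, HND), (28, ATL, 13, ORD), (28, ATL, 21, LAX), (28, ATL, 24, CDG), (28, CHI, 13, ORD), (28, CHI, 21, LAX), (28, CHI, 24, CDG), (28, LA, 13, ORD), (28, LA, 21, LAX), (28, LA, 24, CDG), (28, MIA, 13, ORD), (28, MIA, 21, LAX), (28, MIA, 24, CDG), (3, LA, 6, LAX), (5, NYC, 19, LAX), (5, NYC, 28, CDG), (5, NYC, 40, SFO), (5, SEA, 19, LAX), (5, SEA, 28, CDG), (5, SEA, 40, SFO), (5, SF, 19, LAX), (5, SF, 28, CDG), (5, SF, 40, SFO)}.
Joining (Airport ⋈ Crew) and Pilot on fno yields {(28, ATL, 13, ORD, 31), (28, ATL, 13, ORD, 36), (28, ATL, 21, LAX, 31), (28, ATL, 21, LAX, 36), (28, ATL, 24, CDG, 31), (28, ATL, 24, CDG, 36), (28, CHI, 13, ORD, 31), (28, CHI, 13, ORD, 36), (28, CHI, 21, LAX, 31), (28, CHI, 21, LAX, 36), (28, CHI, 24, CDG, 31), (28, CHI, 24, CDG, 36), (28, LA, 13, ORD, 31), (28, LA, 13, ORD, 36), (28, LA, 21, LAX, 31), (28, LA, 21, LAX, 36), (28, LA, 24, CDG, 31), (28, LA, 24, CDG, 36), (28, MIA, 13, ORD, 31), (28, MIA, 13, ORD, 36), (28, MIA, 21, LAX, 31), (28, MIA, 21, LAX, 36), (28, MIA, 24, CDG, 31), (28, MIA, 24, CDG, 36), (5, NYC, 19, LAX, 28), (5, NYC, 19, LAX, 4), (5, NYC, 19, LAX, 40), (5, NYC, 28, CDG, 28), (5, NYC, 28, CDG, 4), (5, NYC, 28, CDG, 40), (5, NYC, 40, SFO, 28), (5, NYC, 40, SFO, 4), (5, NYC, 40, SFO, 40), (5, SEA, 19, LAX, 28), (5, SEA, 19, LAX, 4), (5, SEA, 19, LAX, 40), (5, SEA, 28, CDG, 28), (5, SEA, 28, CDG, 4), (5, SEA, 28, CDG, 40), (5, SEA, 40, SFO, 28), (5, SEA, 40, SFO, 4), (5, SEA, 40, SFO, 40), (5, SF, 19, LAX, 28), (5, SF, 19, LAX, 4), (5, SF, 19, LAX, 40), (5, SF, 28, CDG, 28), (5, SF, 28, CDG, 4), (5, SF, 28, CDG, 40), (5, SF, 40, SFO, 28), (5, SF, 40, SFO, 4), (5, SF, 40, SFO, 40)}.
σ[pid <= 19]: keep tuples satisfying pid <= 19 → {(28, ATL, 13, ORD, 31), (28, ATL, 13, ORD, 36), (28, CHI, 13, ORD, 31), (28, CHI, 13, ORD, 36), (28, LA, 13, ORD, 31), (28, LA, 13, ORD, 36), (28, MIA, 13, ORD, 31), (28, MIA, 13, ORD, 36), (5, NYC, 19, LAX, 28), (5, NYC, 19, LAX, 4), (5, NYC, 19, LAX, 40), (5, SEA, 19, LAX, 28), (5, SEA, 19, LAX, 4), (5, SEA, 19, LAX, 40), (5, SF, 19, LAX, 28), (5, SF, 19, LAX, 4), (5, SF, 19, LAX, 40)}
σ[hours >= 13]: keep tuples satisfying hours >= 13 → {(28, ATL, 13, ORD, 31), (28, ATL, 13, ORD, 36), (28, CHI, 13, ORD, 31), (28, CHI, 13, ORD, 36), (28, LA, 13, ORD, 31), (28, LA, 13, ORD, 36), (28, MIA, 13, ORD, 31), (28, MIA, 13, ORD, 36), (5, NYC, 19, LAX, 28), (5, NYC, 19, LAX, 40), (5, SEA, 19, LAX, 28), (5, SEA, 19, LAX, 40), (5, SF, 19, LAX, 28), (5, SF, 19, LAX, 40)}
π[city, code]: project onto (city, code) (7 duplicate(s) eliminated) → {(ATL, ORD), (CHI, ORD), (LA, ORD), (MIA, ORD), (NYC, LAX), (SEA, LAX), (SF, LAX)}

{(ATL, ORD), (CHI, ORD), (LA, ORD), (MIA, ORD), (NYC, LAX), (SEA, LAX), (SF, LAX)}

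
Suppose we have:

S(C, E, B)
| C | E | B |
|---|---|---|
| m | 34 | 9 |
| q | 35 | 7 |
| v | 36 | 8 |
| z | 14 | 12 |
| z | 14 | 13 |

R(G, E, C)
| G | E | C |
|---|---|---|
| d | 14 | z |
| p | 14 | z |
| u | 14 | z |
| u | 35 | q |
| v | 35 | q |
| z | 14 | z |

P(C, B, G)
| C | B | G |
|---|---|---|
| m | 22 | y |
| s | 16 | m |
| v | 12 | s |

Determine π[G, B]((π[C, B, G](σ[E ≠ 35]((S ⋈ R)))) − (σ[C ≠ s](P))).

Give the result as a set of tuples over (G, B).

{(d, 12), (d, 13), (p, 12), (p, 13), (u, 12), (u, 13), (z, 12), (z, 13)}

Natural join on C, E: {(q, 35, 7, u), (q, 35, 7, v), (z, 14, 12, d), (z, 14, 12, p), (z, 14, 12, u), (z, 14, 12, z), (z, 14, 13, d), (z, 14, 13, p), (z, 14, 13, u), (z, 14, 13, z)}
Apply σ_{E ≠ 35}; surviving tuples: {(z, 14, 12, d), (z, 14, 12, p), (z, 14, 12, u), (z, 14, 12, z), (z, 14, 13, d), (z, 14, 13, p), (z, 14, 13, u), (z, 14, 13, z)}
π[C, B, G]: project onto (C, B, G) → {(z, 12, d), (z, 12, p), (z, 12, u), (z, 12, z), (z, 13, d), (z, 13, p), (z, 13, u), (z, 13, z)}
Apply σ_{C ≠ s}; surviving tuples: {(m, 22, y), (v, 12, s)}
Set difference of the two operands is {(z, 12, d), (z, 12, p), (z, 12, u), (z, 12, z), (z, 13, d), (z, 13, p), (z, 13, u), (z, 13, z)}.
π[G, B]: project onto (G, B) → {(d, 12), (d, 13), (p, 12), (p, 13), (u, 12), (u, 13), (z, 12), (z, 13)}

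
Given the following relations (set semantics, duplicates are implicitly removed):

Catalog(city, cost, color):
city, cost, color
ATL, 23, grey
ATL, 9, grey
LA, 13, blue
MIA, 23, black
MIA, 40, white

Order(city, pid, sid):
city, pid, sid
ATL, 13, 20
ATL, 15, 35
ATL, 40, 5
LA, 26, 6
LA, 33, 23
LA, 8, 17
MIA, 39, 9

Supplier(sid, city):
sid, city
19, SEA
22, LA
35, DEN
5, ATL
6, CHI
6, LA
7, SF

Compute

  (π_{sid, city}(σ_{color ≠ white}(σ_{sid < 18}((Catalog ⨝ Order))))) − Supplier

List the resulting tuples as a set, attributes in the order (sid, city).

Catalog ⋈ Order (natural join on city): {(ATL, 23, grey, 13, 20), (ATL, 23, grey, 15, 35), (ATL, 23, grey, 40, 5), (ATL, 9, grey, 13, 20), (ATL, 9, grey, 15, 35), (ATL, 9, grey, 40, 5), (LA, 13, blue, 26, 6), (LA, 13, blue, 33, 23), (LA, 13, blue, 8, 17), (MIA, 23, black, 39, 9), (MIA, 40, white, 39, 9)}
Selection sid < 18: {(ATL, 23, grey, 40, 5), (ATL, 9, grey, 40, 5), (LA, 13, blue, 26, 6), (LA, 13, blue, 8, 17), (MIA, 23, black, 39, 9), (MIA, 40, white, 39, 9)}
Selection color ≠ white: {(ATL, 23, grey, 40, 5), (ATL, 9, grey, 40, 5), (LA, 13, blue, 26, 6), (LA, 13, blue, 8, 17), (MIA, 23, black, 39, 9)}
π[sid, city]: project onto (sid, city) (1 duplicate(s) eliminated) → {(17, LA), (5, ATL), (6, LA), (9, MIA)}
Taking the difference: {(17, LA), (9, MIA)}

{(17, LA), (9, MIA)}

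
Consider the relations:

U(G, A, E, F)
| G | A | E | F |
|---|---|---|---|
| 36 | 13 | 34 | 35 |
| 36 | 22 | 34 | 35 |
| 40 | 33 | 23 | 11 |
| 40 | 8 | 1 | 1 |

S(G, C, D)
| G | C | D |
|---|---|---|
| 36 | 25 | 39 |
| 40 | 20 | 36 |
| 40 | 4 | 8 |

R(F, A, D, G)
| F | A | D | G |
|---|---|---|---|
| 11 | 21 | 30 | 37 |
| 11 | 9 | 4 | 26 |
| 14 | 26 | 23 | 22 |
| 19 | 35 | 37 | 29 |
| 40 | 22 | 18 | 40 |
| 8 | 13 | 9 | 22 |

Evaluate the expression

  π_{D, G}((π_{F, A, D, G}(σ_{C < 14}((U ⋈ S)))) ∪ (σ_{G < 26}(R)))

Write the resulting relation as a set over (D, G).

Joining U and S on G yields {(36, 13, 34, 35, 25, 39), (36, 22, 34, 35, 25, 39), (40, 33, 23, 11, 20, 36), (40, 33, 23, 11, 4, 8), (40, 8, 1, 1, 20, 36), (40, 8, 1, 1, 4, 8)}.
Selection C < 14: {(40, 33, 23, 11, 4, 8), (40, 8, 1, 1, 4, 8)}
Projecting to F, A, D, G: {(1, 8, 8, 40), (11, 33, 8, 40)}
Selection G < 26: {(14, 26, 23, 22), (8, 13, 9, 22)}
Union: {(1, 8, 8, 40), (11, 33, 8, 40)} with {(14, 26, 23, 22), (8, 13, 9, 22)} → {(1, 8, 8, 40), (11, 33, 8, 40), (14, 26, 23, 22), (8, 13, 9, 22)}
Projecting to D, G (1 duplicate(s) eliminated): {(23, 22), (8, 40), (9, 22)}

{(23, 22), (8, 40), (9, 22)}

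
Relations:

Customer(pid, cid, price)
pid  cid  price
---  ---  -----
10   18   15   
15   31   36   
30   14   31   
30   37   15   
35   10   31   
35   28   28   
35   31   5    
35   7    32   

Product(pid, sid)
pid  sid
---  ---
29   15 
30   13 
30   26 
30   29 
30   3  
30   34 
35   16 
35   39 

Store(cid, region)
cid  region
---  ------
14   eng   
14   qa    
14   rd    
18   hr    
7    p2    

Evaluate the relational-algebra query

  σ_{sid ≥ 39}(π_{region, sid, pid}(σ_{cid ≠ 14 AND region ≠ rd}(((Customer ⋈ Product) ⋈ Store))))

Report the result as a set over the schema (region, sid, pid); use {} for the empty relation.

{(p2, 39, 35)}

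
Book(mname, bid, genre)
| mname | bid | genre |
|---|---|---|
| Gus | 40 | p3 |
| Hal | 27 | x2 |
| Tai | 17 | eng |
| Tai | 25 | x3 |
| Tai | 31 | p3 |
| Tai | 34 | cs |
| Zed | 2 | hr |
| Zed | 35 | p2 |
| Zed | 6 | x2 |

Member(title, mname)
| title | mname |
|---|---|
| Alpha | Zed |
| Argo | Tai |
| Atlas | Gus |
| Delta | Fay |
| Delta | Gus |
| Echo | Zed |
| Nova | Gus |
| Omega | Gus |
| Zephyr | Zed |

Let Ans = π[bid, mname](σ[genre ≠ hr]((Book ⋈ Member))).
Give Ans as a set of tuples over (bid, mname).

{(17, Tai), (25, Tai), (31, Tai), (34, Tai), (35, Zed), (40, Gus), (6, Zed)}

Joining Book and Member on mname yields {(Gus, 40, p3, Atlas), (Gus, 40, p3, Delta), (Gus, 40, p3, Nova), (Gus, 40, p3, Omega), (Tai, 17, eng, Argo), (Tai, 25, x3, Argo), (Tai, 31, p3, Argo), (Tai, 34, cs, Argo), (Zed, 2, hr, Alpha), (Zed, 2, hr, Echo), (Zed, 2, hr, Zephyr), (Zed, 35, p2, Alpha), (Zed, 35, p2, Echo), (Zed, 35, p2, Zephyr), (Zed, 6, x2, Alpha), (Zed, 6, x2, Echo), (Zed, 6, x2, Zephyr)}.
Apply σ_{genre ≠ hr}; surviving tuples: {(Gus, 40, p3, Atlas), (Gus, 40, p3, Delta), (Gus, 40, p3, Nova), (Gus, 40, p3, Omega), (Tai, 17, eng, Argo), (Tai, 25, x3, Argo), (Tai, 31, p3, Argo), (Tai, 34, cs, Argo), (Zed, 35, p2, Alpha), (Zed, 35, p2, Echo), (Zed, 35, p2, Zephyr), (Zed, 6, x2, Alpha), (Zed, 6, x2, Echo), (Zed, 6, x2, Zephyr)}
π_{bid, mname} gives {(17, Tai), (25, Tai), (31, Tai), (34, Tai), (35, Zed), (40, Gus), (6, Zed)} (7 duplicate(s) eliminated).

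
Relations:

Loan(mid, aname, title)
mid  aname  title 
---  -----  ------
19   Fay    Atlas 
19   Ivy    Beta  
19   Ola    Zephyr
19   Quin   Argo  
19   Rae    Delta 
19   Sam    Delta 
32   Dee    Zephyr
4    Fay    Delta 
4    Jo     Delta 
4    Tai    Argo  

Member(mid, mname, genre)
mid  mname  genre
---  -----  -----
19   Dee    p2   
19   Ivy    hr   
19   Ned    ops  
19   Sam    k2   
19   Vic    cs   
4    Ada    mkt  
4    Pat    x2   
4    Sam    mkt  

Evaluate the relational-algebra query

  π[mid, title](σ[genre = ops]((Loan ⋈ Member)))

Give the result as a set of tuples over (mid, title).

Loan ⋈ Member (natural join on mid): {(19, Fay, Atlas, Dee, p2), (19, Fay, Atlas, Ivy, hr), (19, Fay, Atlas, Ned, ops), (19, Fay, Atlas, Sam, k2), (19, Fay, Atlas, Vic, cs), (19, Ivy, Beta, Dee, p2), (19, Ivy, Beta, Ivy, hr), (19, Ivy, Beta, Ned, ops), (19, Ivy, Beta, Sam, k2), (19, Ivy, Beta, Vic, cs), (19, Ola, Zephyr, Dee, p2), (19, Ola, Zephyr, Ivy, hr), (19, Ola, Zephyr, Ned, ops), (19, Ola, Zephyr, Sam, k2), (19, Ola, Zephyr, Vic, cs), (19, Quin, Argo, Dee, p2), (19, Quin, Argo, Ivy, hr), (19, Quin, Argo, Ned, ops), (19, Quin, Argo, Sam, k2), (19, Quin, Argo, Vic, cs), (19, Rae, Delta, Dee, p2), (19, Rae, Delta, Ivy, hr), (19, Rae, Delta, Ned, ops), (19, Rae, Delta, Sam, k2), (19, Rae, Delta, Vic, cs), (19, Sam, Delta, Dee, p2), (19, Sam, Delta, Ivy, hr), (19, Sam, Delta, Ned, ops), (19, Sam, Delta, Sam, k2), (19, Sam, Delta, Vic, cs), (4, Fay, Delta, Ada, mkt), (4, Fay, Delta, Pat, x2), (4, Fay, Delta, Sam, mkt), (4, Jo, Delta, Ada, mkt), (4, Jo, Delta, Pat, x2), (4, Jo, Delta, Sam, mkt), (4, Tai, Argo, Ada, mkt), (4, Tai, Argo, Pat, x2), (4, Tai, Argo, Sam, mkt)}
Apply σ_{genre = ops}; surviving tuples: {(19, Fay, Atlas, Ned, ops), (19, Ivy, Beta, Ned, ops), (19, Ola, Zephyr, Ned, ops), (19, Quin, Argo, Ned, ops), (19, Rae, Delta, Ned, ops), (19, Sam, Delta, Ned, ops)}
Projecting to mid, title (1 duplicate(s) eliminated): {(19, Argo), (19, Atlas), (19, Beta), (19, Delta), (19, Zephyr)}

{(19, Argo), (19, Atlas), (19, Beta), (19, Delta), (19, Zephyr)}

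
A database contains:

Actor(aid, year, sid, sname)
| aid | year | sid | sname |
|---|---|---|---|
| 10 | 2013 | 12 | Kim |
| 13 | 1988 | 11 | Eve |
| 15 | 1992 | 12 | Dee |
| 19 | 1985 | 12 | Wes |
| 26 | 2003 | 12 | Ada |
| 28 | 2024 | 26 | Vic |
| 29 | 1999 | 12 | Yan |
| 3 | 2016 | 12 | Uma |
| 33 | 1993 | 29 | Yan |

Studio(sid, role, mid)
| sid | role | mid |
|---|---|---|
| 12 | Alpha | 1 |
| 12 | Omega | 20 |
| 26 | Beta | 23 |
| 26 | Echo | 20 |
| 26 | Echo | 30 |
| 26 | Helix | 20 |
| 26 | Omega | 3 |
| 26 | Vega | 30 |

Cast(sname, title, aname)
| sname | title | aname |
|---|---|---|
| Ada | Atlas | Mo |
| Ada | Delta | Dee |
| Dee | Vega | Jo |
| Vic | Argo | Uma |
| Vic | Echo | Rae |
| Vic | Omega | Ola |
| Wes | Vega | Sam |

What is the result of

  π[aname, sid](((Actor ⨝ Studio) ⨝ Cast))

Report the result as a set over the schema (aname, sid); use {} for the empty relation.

Joining Actor and Studio on sid yields {(10, 2013, 12, Kim, Alpha, 1), (10, 2013, 12, Kim, Omega, 20), (15, 1992, 12, Dee, Alpha, 1), (15, 1992, 12, Dee, Omega, 20), (19, 1985, 12, Wes, Alpha, 1), (19, 1985, 12, Wes, Omega, 20), (26, 2003, 12, Ada, Alpha, 1), (26, 2003, 12, Ada, Omega, 20), (28, 2024, 26, Vic, Beta, 23), (28, 2024, 26, Vic, Echo, 20), (28, 2024, 26, Vic, Echo, 30), (28, 2024, 26, Vic, Helix, 20), (28, 2024, 26, Vic, Omega, 3), (28, 2024, 26, Vic, Vega, 30), (29, 1999, 12, Yan, Alpha, 1), (29, 1999, 12, Yan, Omega, 20), (3, 2016, 12, Uma, Alpha, 1), (3, 2016, 12, Uma, Omega, 20)}.
Joining (Actor ⨝ Studio) and Cast on sname yields {(15, 1992, 12, Dee, Alpha, 1, Vega, Jo), (15, 1992, 12, Dee, Omega, 20, Vega, Jo), (19, 1985, 12, Wes, Alpha, 1, Vega, Sam), (19, 1985, 12, Wes, Omega, 20, Vega, Sam), (26, 2003, 12, Ada, Alpha, 1, Atlas, Mo), (26, 2003, 12, Ada, Alpha, 1, Delta, Dee), (26, 2003, 12, Ada, Omega, 20, Atlas, Mo), (26, 2003, 12, Ada, Omega, 20, Delta, Dee), (28, 2024, 26, Vic, Beta, 23, Argo, Uma), (28, 2024, 26, Vic, Beta, 23, Echo, Rae), (28, 2024, 26, Vic, Beta, 23, Omega, Ola), (28, 2024, 26, Vic, Echo, 20, Argo, Uma), (28, 2024, 26, Vic, Echo, 20, Echo, Rae), (28, 2024, 26, Vic, Echo, 20, Omega, Ola), (28, 2024, 26, Vic, Echo, 30, Argo, Uma), (28, 2024, 26, Vic, Echo, 30, Echo, Rae), (28, 2024, 26, Vic, Echo, 30, Omega, Ola), (28, 2024, 26, Vic, Helix, 20, Argo, Uma), (28, 2024, 26, Vic, Helix, 20, Echo, Rae), (28, 2024, 26, Vic, Helix, 20, Omega, Ola), (28, 2024, 26, Vic, Omega, 3, Argo, Uma), (28, 2024, 26, Vic, Omega, 3, Echo, Rae), (28, 2024, 26, Vic, Omega, 3, Omega, Ola), (28, 2024, 26, Vic, Vega, 30, Argo, Uma), (28, 2024, 26, Vic, Vega, 30, Echo, Rae), (28, 2024, 26, Vic, Vega, 30, Omega, Ola)}.
π[aname, sid]: project onto (aname, sid) (19 duplicate(s) eliminated) → {(Dee, 12), (Jo, 12), (Mo, 12), (Ola, 26), (Rae, 26), (Sam, 12), (Uma, 26)}

{(Dee, 12), (Jo, 12), (Mo, 12), (Ola, 26), (Rae, 26), (Sam, 12), (Uma, 26)}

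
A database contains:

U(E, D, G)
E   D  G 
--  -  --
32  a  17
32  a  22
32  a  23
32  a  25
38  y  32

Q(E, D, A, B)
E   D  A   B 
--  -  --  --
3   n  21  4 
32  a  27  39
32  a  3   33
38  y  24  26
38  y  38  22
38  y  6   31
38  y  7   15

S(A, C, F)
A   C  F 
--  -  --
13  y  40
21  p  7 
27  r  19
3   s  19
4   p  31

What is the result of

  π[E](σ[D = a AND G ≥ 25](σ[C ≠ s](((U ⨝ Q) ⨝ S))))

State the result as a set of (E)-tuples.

Natural join on E, D: {(32, a, 17, 27, 39), (32, a, 17, 3, 33), (32, a, 22, 27, 39), (32, a, 22, 3, 33), (32, a, 23, 27, 39), (32, a, 23, 3, 33), (32, a, 25, 27, 39), (32, a, 25, 3, 33), (38, y, 32, 24, 26), (38, y, 32, 38, 22), (38, y, 32, 6, 31), (38, y, 32, 7, 15)}
Natural join on A: {(32, a, 17, 27, 39, r, 19), (32, a, 17, 3, 33, s, 19), (32, a, 22, 27, 39, r, 19), (32, a, 22, 3, 33, s, 19), (32, a, 23, 27, 39, r, 19), (32, a, 23, 3, 33, s, 19), (32, a, 25, 27, 39, r, 19), (32, a, 25, 3, 33, s, 19)}
Apply σ_{C ≠ s}; surviving tuples: {(32, a, 17, 27, 39, r, 19), (32, a, 22, 27, 39, r, 19), (32, a, 23, 27, 39, r, 19), (32, a, 25, 27, 39, r, 19)}
Apply σ_{D = a AND G ≥ 25}; surviving tuples: {(32, a, 25, 27, 39, r, 19)}
Projecting to E: {32}

{32}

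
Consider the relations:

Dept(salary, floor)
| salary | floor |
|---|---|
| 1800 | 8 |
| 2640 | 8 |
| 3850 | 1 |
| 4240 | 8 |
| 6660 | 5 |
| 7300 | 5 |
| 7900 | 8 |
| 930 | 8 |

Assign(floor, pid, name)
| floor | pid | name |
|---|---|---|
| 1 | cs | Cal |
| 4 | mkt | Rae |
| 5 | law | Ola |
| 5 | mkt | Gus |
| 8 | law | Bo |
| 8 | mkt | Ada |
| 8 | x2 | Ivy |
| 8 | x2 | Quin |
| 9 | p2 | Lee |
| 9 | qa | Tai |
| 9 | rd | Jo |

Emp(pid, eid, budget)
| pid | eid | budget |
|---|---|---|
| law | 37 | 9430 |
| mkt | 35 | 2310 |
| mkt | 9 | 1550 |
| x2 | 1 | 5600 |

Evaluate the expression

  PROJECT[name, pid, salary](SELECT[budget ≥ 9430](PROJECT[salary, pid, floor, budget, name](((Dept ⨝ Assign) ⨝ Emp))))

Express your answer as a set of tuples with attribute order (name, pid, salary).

{(Bo, law, 1800), (Bo, law, 2640), (Bo, law, 4240), (Bo, law, 7900), (Bo, law, 930), (Ola, law, 6660), (Ola, law, 7300)}

Joining Dept and Assign on floor yields {(1800, 8, law, Bo), (1800, 8, mkt, Ada), (1800, 8, x2, Ivy), (1800, 8, x2, Quin), (2640, 8, law, Bo), (2640, 8, mkt, Ada), (2640, 8, x2, Ivy), (2640, 8, x2, Quin), (3850, 1, cs, Cal), (4240, 8, law, Bo), (4240, 8, mkt, Ada), (4240, 8, x2, Ivy), (4240, 8, x2, Quin), (6660, 5, law, Ola), (6660, 5, mkt, Gus), (7300, 5, law, Ola), (7300, 5, mkt, Gus), (7900, 8, law, Bo), (7900, 8, mkt, Ada), (7900, 8, x2, Ivy), (7900, 8, x2, Quin), (930, 8, law, Bo), (930, 8, mkt, Ada), (930, 8, x2, Ivy), (930, 8, x2, Quin)}.
Joining (Dept ⨝ Assign) and Emp on pid yields {(1800, 8, law, Bo, 37, 9430), (1800, 8, mkt, Ada, 35, 2310), (1800, 8, mkt, Ada, 9, 1550), (1800, 8, x2, Ivy, 1, 5600), (1800, 8, x2, Quin, 1, 5600), (2640, 8, law, Bo, 37, 9430), (2640, 8, mkt, Ada, 35, 2310), (2640, 8, mkt, Ada, 9, 1550), (2640, 8, x2, Ivy, 1, 5600), (2640, 8, x2, Quin, 1, 5600), (4240, 8, law, Bo, 37, 9430), (4240, 8, mkt, Ada, 35, 2310), (4240, 8, mkt, Ada, 9, 1550), (4240, 8, x2, Ivy, 1, 5600), (4240, 8, x2, Quin, 1, 5600), (6660, 5, law, Ola, 37, 9430), (6660, 5, mkt, Gus, 35, 2310), (6660, 5, mkt, Gus, 9, 1550), (7300, 5, law, Ola, 37, 9430), (7300, 5, mkt, Gus, 35, 2310), (7300, 5, mkt, Gus, 9, 1550), (7900, 8, law, Bo, 37, 9430), (7900, 8, mkt, Ada, 35, 2310), (7900, 8, mkt, Ada, 9, 1550), (7900, 8, x2, Ivy, 1, 5600), (7900, 8, x2, Quin, 1, 5600), (930, 8, law, Bo, 37, 9430), (930, 8, mkt, Ada, 35, 2310), (930, 8, mkt, Ada, 9, 1550), (930, 8, x2, Ivy, 1, 5600), (930, 8, x2, Quin, 1, 5600)}.
π_{salary, pid, floor, budget, name} gives {(1800, law, 8, 9430, Bo), (1800, mkt, 8, 1550, Ada), (1800, mkt, 8, 2310, Ada), (1800, x2, 8, 5600, Ivy), (1800, x2, 8, 5600, Quin), (2640, law, 8, 9430, Bo), (2640, mkt, 8, 1550, Ada), (2640, mkt, 8, 2310, Ada), (2640, x2, 8, 5600, Ivy), (2640, x2, 8, 5600, Quin), (4240, law, 8, 9430, Bo), (4240, mkt, 8, 1550, Ada), (4240, mkt, 8, 2310, Ada), (4240, x2, 8, 5600, Ivy), (4240, x2, 8, 5600, Quin), (6660, law, 5, 9430, Ola), (6660, mkt, 5, 1550, Gus), (6660, mkt, 5, 2310, Gus), (7300, law, 5, 9430, Ola), (7300, mkt, 5, 1550, Gus), (7300, mkt, 5, 2310, Gus), (7900, law, 8, 9430, Bo), (7900, mkt, 8, 1550, Ada), (7900, mkt, 8, 2310, Ada), (7900, x2, 8, 5600, Ivy), (7900, x2, 8, 5600, Quin), (930, law, 8, 9430, Bo), (930, mkt, 8, 1550, Ada), (930, mkt, 8, 2310, Ada), (930, x2, 8, 5600, Ivy), (930, x2, 8, 5600, Quin)}.
Apply σ_{budget ≥ 9430}; surviving tuples: {(1800, law, 8, 9430, Bo), (2640, law, 8, 9430, Bo), (4240, law, 8, 9430, Bo), (6660, law, 5, 9430, Ola), (7300, law, 5, 9430, Ola), (7900, law, 8, 9430, Bo), (930, law, 8, 9430, Bo)}
π_{name, pid, salary} gives {(Bo, law, 1800), (Bo, law, 2640), (Bo, law, 4240), (Bo, law, 7900), (Bo, law, 930), (Ola, law, 6660), (Ola, law, 7300)}.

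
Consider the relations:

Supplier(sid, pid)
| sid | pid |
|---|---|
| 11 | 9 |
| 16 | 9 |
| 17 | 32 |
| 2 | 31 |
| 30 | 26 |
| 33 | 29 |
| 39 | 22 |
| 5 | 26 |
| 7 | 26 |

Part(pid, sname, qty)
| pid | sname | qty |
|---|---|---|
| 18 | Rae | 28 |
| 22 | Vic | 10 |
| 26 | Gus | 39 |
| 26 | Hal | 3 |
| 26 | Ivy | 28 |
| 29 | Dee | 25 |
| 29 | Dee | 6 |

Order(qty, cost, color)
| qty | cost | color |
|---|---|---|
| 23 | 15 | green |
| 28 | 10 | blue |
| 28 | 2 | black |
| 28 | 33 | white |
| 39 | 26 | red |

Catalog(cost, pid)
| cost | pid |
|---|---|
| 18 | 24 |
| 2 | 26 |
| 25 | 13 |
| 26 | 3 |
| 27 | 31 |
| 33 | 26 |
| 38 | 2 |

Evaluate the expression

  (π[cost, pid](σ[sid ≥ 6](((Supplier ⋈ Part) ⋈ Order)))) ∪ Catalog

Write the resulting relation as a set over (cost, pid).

Natural join on pid: {(30, 26, Gus, 39), (30, 26, Hal, 3), (30, 26, Ivy, 28), (33, 29, Dee, 25), (33, 29, Dee, 6), (39, 22, Vic, 10), (5, 26, Gus, 39), (5, 26, Hal, 3), (5, 26, Ivy, 28), (7, 26, Gus, 39), (7, 26, Hal, 3), (7, 26, Ivy, 28)}
Natural join on qty: {(30, 26, Gus, 39, 26, red), (30, 26, Ivy, 28, 10, blue), (30, 26, Ivy, 28, 2, black), (30, 26, Ivy, 28, 33, white), (5, 26, Gus, 39, 26, red), (5, 26, Ivy, 28, 10, blue), (5, 26, Ivy, 28, 2, black), (5, 26, Ivy, 28, 33, white), (7, 26, Gus, 39, 26, red), (7, 26, Ivy, 28, 10, blue), (7, 26, Ivy, 28, 2, black), (7, 26, Ivy, 28, 33, white)}
Apply σ_{sid ≥ 6}; surviving tuples: {(30, 26, Gus, 39, 26, red), (30, 26, Ivy, 28, 10, blue), (30, 26, Ivy, 28, 2, black), (30, 26, Ivy, 28, 33, white), (7, 26, Gus, 39, 26, red), (7, 26, Ivy, 28, 10, blue), (7, 26, Ivy, 28, 2, black), (7, 26, Ivy, 28, 33, white)}
Keep only column(s) cost, pid (4 duplicate(s) eliminated): {(10, 26), (2, 26), (26, 26), (33, 26)}
Taking the union: {(10, 26), (18, 24), (2, 26), (25, 13), (26, 26), (26, 3), (27, 31), (33, 26), (38, 2)}

{(10, 26), (18, 24), (2, 26), (25, 13), (26, 26), (26, 3), (27, 31), (33, 26), (38, 2)}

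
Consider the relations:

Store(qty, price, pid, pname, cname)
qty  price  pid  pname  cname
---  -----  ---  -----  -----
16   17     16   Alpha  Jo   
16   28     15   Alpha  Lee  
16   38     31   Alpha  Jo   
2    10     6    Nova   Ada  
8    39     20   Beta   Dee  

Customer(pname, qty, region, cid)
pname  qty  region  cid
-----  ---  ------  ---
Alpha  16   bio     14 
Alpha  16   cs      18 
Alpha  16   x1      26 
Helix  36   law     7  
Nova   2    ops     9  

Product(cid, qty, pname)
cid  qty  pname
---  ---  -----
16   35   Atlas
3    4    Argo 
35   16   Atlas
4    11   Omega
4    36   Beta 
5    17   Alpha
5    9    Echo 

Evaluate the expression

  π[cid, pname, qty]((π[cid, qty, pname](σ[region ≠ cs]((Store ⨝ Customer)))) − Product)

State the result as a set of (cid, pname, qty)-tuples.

{(14, Alpha, 16), (26, Alpha, 16), (9, Nova, 2)}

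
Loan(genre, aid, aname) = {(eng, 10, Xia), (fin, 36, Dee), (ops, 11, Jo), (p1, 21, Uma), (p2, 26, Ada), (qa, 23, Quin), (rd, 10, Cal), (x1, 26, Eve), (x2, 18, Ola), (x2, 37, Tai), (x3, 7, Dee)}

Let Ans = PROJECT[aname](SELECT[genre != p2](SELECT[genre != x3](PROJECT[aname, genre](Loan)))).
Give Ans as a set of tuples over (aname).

{Cal, Dee, Eve, Jo, Ola, Quin, Tai, Uma, Xia}

Keep only column(s) aname, genre: {(Ada, p2), (Cal, rd), (Dee, fin), (Dee, x3), (Eve, x1), (Jo, ops), (Ola, x2), (Quin, qa), (Tai, x2), (Uma, p1), (Xia, eng)}
Apply σ_{genre != x3}; surviving tuples: {(Ada, p2), (Cal, rd), (Dee, fin), (Eve, x1), (Jo, ops), (Ola, x2), (Quin, qa), (Tai, x2), (Uma, p1), (Xia, eng)}
Apply σ_{genre != p2}; surviving tuples: {(Cal, rd), (Dee, fin), (Eve, x1), (Jo, ops), (Ola, x2), (Quin, qa), (Tai, x2), (Uma, p1), (Xia, eng)}
Keep only column(s) aname: {Cal, Dee, Eve, Jo, Ola, Quin, Tai, Uma, Xia}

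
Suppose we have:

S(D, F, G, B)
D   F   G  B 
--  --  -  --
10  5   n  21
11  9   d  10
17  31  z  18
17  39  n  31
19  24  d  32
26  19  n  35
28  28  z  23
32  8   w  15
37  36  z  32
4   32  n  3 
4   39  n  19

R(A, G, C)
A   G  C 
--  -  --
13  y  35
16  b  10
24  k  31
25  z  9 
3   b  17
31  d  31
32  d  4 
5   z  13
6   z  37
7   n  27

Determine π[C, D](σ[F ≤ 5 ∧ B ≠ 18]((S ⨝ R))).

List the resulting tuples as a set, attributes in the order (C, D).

S ⋈ R (natural join on G): {(10, 5, n, 21, 7, 27), (11, 9, d, 10, 31, 31), (11, 9, d, 10, 32, 4), (17, 31, z, 18, 25, 9), (17, 31, z, 18, 5, 13), (17, 31, z, 18, 6, 37), (17, 39, n, 31, 7, 27), (19, 24, d, 32, 31, 31), (19, 24, d, 32, 32, 4), (26, 19, n, 35, 7, 27), (28, 28, z, 23, 25, 9), (28, 28, z, 23, 5, 13), (28, 28, z, 23, 6, 37), (37, 36, z, 32, 25, 9), (37, 36, z, 32, 5, 13), (37, 36, z, 32, 6, 37), (4, 32, n, 3, 7, 27), (4, 39, n, 19, 7, 27)}
Filtering on F ≤ 5 ∧ B ≠ 18 leaves {(10, 5, n, 21, 7, 27)}.
π[C, D]: project onto (C, D) → {(27, 10)}

{(27, 10)}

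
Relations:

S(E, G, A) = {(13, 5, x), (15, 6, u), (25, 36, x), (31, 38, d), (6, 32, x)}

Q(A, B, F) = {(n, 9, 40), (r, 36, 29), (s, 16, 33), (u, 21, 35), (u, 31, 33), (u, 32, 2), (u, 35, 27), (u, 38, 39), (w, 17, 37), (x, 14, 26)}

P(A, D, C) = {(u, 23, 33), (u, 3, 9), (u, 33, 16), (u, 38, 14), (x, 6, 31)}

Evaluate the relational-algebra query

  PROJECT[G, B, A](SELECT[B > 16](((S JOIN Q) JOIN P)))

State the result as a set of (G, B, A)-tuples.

{(6, 21, u), (6, 31, u), (6, 32, u), (6, 35, u), (6, 38, u)}

Joining S and Q on A yields {(13, 5, x, 14, 26), (15, 6, u, 21, 35), (15, 6, u, 31, 33), (15, 6, u, 32, 2), (15, 6, u, 35, 27), (15, 6, u, 38, 39), (25, 36, x, 14, 26), (6, 32, x, 14, 26)}.
Joining (S JOIN Q) and P on A yields {(13, 5, x, 14, 26, 6, 31), (15, 6, u, 21, 35, 23, 33), (15, 6, u, 21, 35, 3, 9), (15, 6, u, 21, 35, 33, 16), (15, 6, u, 21, 35, 38, 14), (15, 6, u, 31, 33, 23, 33), (15, 6, u, 31, 33, 3, 9), (15, 6, u, 31, 33, 33, 16), (15, 6, u, 31, 33, 38, 14), (15, 6, u, 32, 2, 23, 33), (15, 6, u, 32, 2, 3, 9), (15, 6, u, 32, 2, 33, 16), (15, 6, u, 32, 2, 38, 14), (15, 6, u, 35, 27, 23, 33), (15, 6, u, 35, 27, 3, 9), (15, 6, u, 35, 27, 33, 16), (15, 6, u, 35, 27, 38, 14), (15, 6, u, 38, 39, 23, 33), (15, 6, u, 38, 39, 3, 9), (15, 6, u, 38, 39, 33, 16), (15, 6, u, 38, 39, 38, 14), (25, 36, x, 14, 26, 6, 31), (6, 32, x, 14, 26, 6, 31)}.
Selection B > 16: {(15, 6, u, 21, 35, 23, 33), (15, 6, u, 21, 35, 3, 9), (15, 6, u, 21, 35, 33, 16), (15, 6, u, 21, 35, 38, 14), (15, 6, u, 31, 33, 23, 33), (15, 6, u, 31, 33, 3, 9), (15, 6, u, 31, 33, 33, 16), (15, 6, u, 31, 33, 38, 14), (15, 6, u, 32, 2, 23, 33), (15, 6, u, 32, 2, 3, 9), (15, 6, u, 32, 2, 33, 16), (15, 6, u, 32, 2, 38, 14), (15, 6, u, 35, 27, 23, 33), (15, 6, u, 35, 27, 3, 9), (15, 6, u, 35, 27, 33, 16), (15, 6, u, 35, 27, 38, 14), (15, 6, u, 38, 39, 23, 33), (15, 6, u, 38, 39, 3, 9), (15, 6, u, 38, 39, 33, 16), (15, 6, u, 38, 39, 38, 14)}
Keep only column(s) G, B, A (15 duplicate(s) eliminated): {(6, 21, u), (6, 31, u), (6, 32, u), (6, 35, u), (6, 38, u)}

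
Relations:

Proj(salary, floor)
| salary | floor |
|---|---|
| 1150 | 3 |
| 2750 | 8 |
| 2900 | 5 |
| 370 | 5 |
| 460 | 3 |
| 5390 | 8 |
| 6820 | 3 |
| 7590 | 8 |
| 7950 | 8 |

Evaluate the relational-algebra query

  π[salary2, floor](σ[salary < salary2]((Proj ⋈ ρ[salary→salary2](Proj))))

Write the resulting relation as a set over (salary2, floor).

ρ[salary→salary2]: schema becomes (salary2, floor); tuples unchanged.
Proj ⋈ ρ[salary→salary2](Proj) (natural join on floor): {(1150, 3, 1150), (1150, 3, 460), (1150, 3, 6820), (2750, 8, 2750), (2750, 8, 5390), (2750, 8, 7590), (2750, 8, 7950), (2900, 5, 2900), (2900, 5, 370), (370, 5, 2900), (370, 5, 370), (460, 3, 1150), (460, 3, 460), (460, 3, 6820), (5390, 8, 2750), (5390, 8, 5390), (5390, 8, 7590), (5390, 8, 7950), (6820, 3, 1150), (6820, 3, 460), (6820, 3, 6820), (7590, 8, 2750), (7590, 8, 5390), (7590, 8, 7590), (7590, 8, 7950), (7950, 8, 2750), (7950, 8, 5390), (7950, 8, 7590), (7950, 8, 7950)}
Apply σ_{salary < salary2}; surviving tuples: {(1150, 3, 6820), (2750, 8, 5390), (2750, 8, 7590), (2750, 8, 7950), (370, 5, 2900), (460, 3, 1150), (460, 3, 6820), (5390, 8, 7590), (5390, 8, 7950), (7590, 8, 7950)}
π[salary2, floor]: project onto (salary2, floor) (4 duplicate(s) eliminated) → {(1150, 3), (2900, 5), (5390, 8), (6820, 3), (7590, 8), (7950, 8)}

{(1150, 3), (2900, 5), (5390, 8), (6820, 3), (7590, 8), (7950, 8)}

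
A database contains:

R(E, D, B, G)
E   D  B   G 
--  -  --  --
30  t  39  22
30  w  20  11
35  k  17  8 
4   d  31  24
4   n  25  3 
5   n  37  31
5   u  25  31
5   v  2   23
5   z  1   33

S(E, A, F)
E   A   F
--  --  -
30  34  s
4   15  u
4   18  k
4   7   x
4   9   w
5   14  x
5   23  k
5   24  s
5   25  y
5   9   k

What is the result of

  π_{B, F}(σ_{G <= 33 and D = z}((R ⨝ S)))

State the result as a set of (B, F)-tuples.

R ⋈ S (natural join on E): {(30, t, 39, 22, 34, s), (30, w, 20, 11, 34, s), (4, d, 31, 24, 15, u), (4, d, 31, 24, 18, k), (4, d, 31, 24, 7, x), (4, d, 31, 24, 9, w), (4, n, 25, 3, 15, u), (4, n, 25, 3, 18, k), (4, n, 25, 3, 7, x), (4, n, 25, 3, 9, w), (5, n, 37, 31, 14, x), (5, n, 37, 31, 23, k), (5, n, 37, 31, 24, s), (5, n, 37, 31, 25, y), (5, n, 37, 31, 9, k), (5, u, 25, 31, 14, x), (5, u, 25, 31, 23, k), (5, u, 25, 31, 24, s), (5, u, 25, 31, 25, y), (5, u, 25, 31, 9, k), (5, v, 2, 23, 14, x), (5, v, 2, 23, 23, k), (5, v, 2, 23, 24, s), (5, v, 2, 23, 25, y), (5, v, 2, 23, 9, k), (5, z, 1, 33, 14, x), (5, z, 1, 33, 23, k), (5, z, 1, 33, 24, s), (5, z, 1, 33, 25, y), (5, z, 1, 33, 9, k)}
Filtering on G <= 33 and D = z leaves {(5, z, 1, 33, 14, x), (5, z, 1, 33, 23, k), (5, z, 1, 33, 24, s), (5, z, 1, 33, 25, y), (5, z, 1, 33, 9, k)}.
Projecting to B, F (1 duplicate(s) eliminated): {(1, k), (1, s), (1, x), (1, y)}

{(1, k), (1, s), (1, x), (1, y)}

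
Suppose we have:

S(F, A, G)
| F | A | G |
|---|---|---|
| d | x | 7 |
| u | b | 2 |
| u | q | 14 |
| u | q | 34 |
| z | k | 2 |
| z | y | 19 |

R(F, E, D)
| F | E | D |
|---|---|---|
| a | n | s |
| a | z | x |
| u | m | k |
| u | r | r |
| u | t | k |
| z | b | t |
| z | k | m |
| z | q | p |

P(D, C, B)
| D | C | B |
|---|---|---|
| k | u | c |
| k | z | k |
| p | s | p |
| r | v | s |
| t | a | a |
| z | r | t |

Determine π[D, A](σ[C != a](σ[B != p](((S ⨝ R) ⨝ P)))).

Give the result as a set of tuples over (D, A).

{(k, b), (k, q), (r, b), (r, q)}

Natural join on F: {(u, b, 2, m, k), (u, b, 2, r, r), (u, b, 2, t, k), (u, q, 14, m, k), (u, q, 14, r, r), (u, q, 14, t, k), (u, q, 34, m, k), (u, q, 34, r, r), (u, q, 34, t, k), (z, k, 2, b, t), (z, k, 2, k, m), (z, k, 2, q, p), (z, y, 19, b, t), (z, y, 19, k, m), (z, y, 19, q, p)}
Natural join on D: {(u, b, 2, m, k, u, c), (u, b, 2, m, k, z, k), (u, b, 2, r, r, v, s), (u, b, 2, t, k, u, c), (u, b, 2, t, k, z, k), (u, q, 14, m, k, u, c), (u, q, 14, m, k, z, k), (u, q, 14, r, r, v, s), (u, q, 14, t, k, u, c), (u, q, 14, t, k, z, k), (u, q, 34, m, k, u, c), (u, q, 34, m, k, z, k), (u, q, 34, r, r, v, s), (u, q, 34, t, k, u, c), (u, q, 34, t, k, z, k), (z, k, 2, b, t, a, a), (z, k, 2, q, p, s, p), (z, y, 19, b, t, a, a), (z, y, 19, q, p, s, p)}
Selection B != p: {(u, b, 2, m, k, u, c), (u, b, 2, m, k, z, k), (u, b, 2, r, r, v, s), (u, b, 2, t, k, u, c), (u, b, 2, t, k, z, k), (u, q, 14, m, k, u, c), (u, q, 14, m, k, z, k), (u, q, 14, r, r, v, s), (u, q, 14, t, k, u, c), (u, q, 14, t, k, z, k), (u, q, 34, m, k, u, c), (u, q, 34, m, k, z, k), (u, q, 34, r, r, v, s), (u, q, 34, t, k, u, c), (u, q, 34, t, k, z, k), (z, k, 2, b, t, a, a), (z, y, 19, b, t, a, a)}
Selection C != a: {(u, b, 2, m, k, u, c), (u, b, 2, m, k, z, k), (u, b, 2, r, r, v, s), (u, b, 2, t, k, u, c), (u, b, 2, t, k, z, k), (u, q, 14, m, k, u, c), (u, q, 14, m, k, z, k), (u, q, 14, r, r, v, s), (u, q, 14, t, k, u, c), (u, q, 14, t, k, z, k), (u, q, 34, m, k, u, c), (u, q, 34, m, k, z, k), (u, q, 34, r, r, v, s), (u, q, 34, t, k, u, c), (u, q, 34, t, k, z, k)}
π_{D, A} gives {(k, b), (k, q), (r, b), (r, q)} (11 duplicate(s) eliminated).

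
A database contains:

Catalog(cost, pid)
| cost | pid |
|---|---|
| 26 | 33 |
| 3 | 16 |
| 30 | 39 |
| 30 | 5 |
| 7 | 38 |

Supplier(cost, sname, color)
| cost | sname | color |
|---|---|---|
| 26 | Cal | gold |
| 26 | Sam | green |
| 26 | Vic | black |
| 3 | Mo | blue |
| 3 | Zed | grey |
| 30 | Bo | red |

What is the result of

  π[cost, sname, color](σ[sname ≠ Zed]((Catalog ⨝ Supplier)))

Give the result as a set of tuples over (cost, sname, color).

{(26, Cal, gold), (26, Sam, green), (26, Vic, black), (3, Mo, blue), (30, Bo, red)}

Joining Catalog and Supplier on cost yields {(26, 33, Cal, gold), (26, 33, Sam, green), (26, 33, Vic, black), (3, 16, Mo, blue), (3, 16, Zed, grey), (30, 39, Bo, red), (30, 5, Bo, red)}.
Filtering on sname ≠ Zed leaves {(26, 33, Cal, gold), (26, 33, Sam, green), (26, 33, Vic, black), (3, 16, Mo, blue), (30, 39, Bo, red), (30, 5, Bo, red)}.
Keep only column(s) cost, sname, color (1 duplicate(s) eliminated): {(26, Cal, gold), (26, Sam, green), (26, Vic, black), (3, Mo, blue), (30, Bo, red)}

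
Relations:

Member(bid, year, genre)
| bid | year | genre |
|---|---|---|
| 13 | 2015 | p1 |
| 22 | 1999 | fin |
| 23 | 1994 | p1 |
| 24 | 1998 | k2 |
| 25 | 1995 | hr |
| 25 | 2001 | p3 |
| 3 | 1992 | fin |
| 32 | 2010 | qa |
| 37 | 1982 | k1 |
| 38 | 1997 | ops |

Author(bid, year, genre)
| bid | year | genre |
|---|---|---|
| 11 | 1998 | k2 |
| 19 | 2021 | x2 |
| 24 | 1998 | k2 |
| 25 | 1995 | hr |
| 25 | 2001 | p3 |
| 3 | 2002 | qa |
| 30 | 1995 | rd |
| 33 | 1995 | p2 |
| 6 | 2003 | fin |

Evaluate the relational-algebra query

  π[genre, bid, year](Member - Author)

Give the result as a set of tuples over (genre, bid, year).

Set difference of the two operands is {(13, 2015, p1), (22, 1999, fin), (23, 1994, p1), (3, 1992, fin), (32, 2010, qa), (37, 1982, k1), (38, 1997, ops)}.
π_{genre, bid, year} gives {(fin, 22, 1999), (fin, 3, 1992), (k1, 37, 1982), (ops, 38, 1997), (p1, 13, 2015), (p1, 23, 1994), (qa, 32, 2010)}.

{(fin, 22, 1999), (fin, 3, 1992), (k1, 37, 1982), (ops, 38, 1997), (p1, 13, 2015), (p1, 23, 1994), (qa, 32, 2010)}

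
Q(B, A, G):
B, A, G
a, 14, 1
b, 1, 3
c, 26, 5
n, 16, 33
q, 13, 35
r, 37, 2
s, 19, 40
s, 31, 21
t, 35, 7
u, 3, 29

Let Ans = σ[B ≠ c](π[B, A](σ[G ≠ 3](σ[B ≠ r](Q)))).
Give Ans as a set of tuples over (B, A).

Apply σ_{B ≠ r}; surviving tuples: {(a, 14, 1), (b, 1, 3), (c, 26, 5), (n, 16, 33), (q, 13, 35), (s, 19, 40), (s, 31, 21), (t, 35, 7), (u, 3, 29)}
Apply σ_{G ≠ 3}; surviving tuples: {(a, 14, 1), (c, 26, 5), (n, 16, 33), (q, 13, 35), (s, 19, 40), (s, 31, 21), (t, 35, 7), (u, 3, 29)}
π[B, A]: project onto (B, A) → {(a, 14), (c, 26), (n, 16), (q, 13), (s, 19), (s, 31), (t, 35), (u, 3)}
Apply σ_{B ≠ c}; surviving tuples: {(a, 14), (n, 16), (q, 13), (s, 19), (s, 31), (t, 35), (u, 3)}

{(a, 14), (n, 16), (q, 13), (s, 19), (s, 31), (t, 35), (u, 3)}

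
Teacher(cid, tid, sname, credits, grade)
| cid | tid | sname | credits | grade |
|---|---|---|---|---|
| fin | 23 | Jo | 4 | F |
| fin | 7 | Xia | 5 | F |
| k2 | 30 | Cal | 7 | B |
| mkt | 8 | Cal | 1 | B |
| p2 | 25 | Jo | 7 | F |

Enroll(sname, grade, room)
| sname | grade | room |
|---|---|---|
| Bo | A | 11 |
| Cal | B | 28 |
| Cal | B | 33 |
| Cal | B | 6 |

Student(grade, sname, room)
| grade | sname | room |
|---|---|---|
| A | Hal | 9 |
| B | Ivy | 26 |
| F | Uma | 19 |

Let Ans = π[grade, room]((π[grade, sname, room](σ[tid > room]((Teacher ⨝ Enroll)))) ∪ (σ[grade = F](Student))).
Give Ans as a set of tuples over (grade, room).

Natural join on sname, grade: {(k2, 30, Cal, 7, B, 28), (k2, 30, Cal, 7, B, 33), (k2, 30, Cal, 7, B, 6), (mkt, 8, Cal, 1, B, 28), (mkt, 8, Cal, 1, B, 33), (mkt, 8, Cal, 1, B, 6)}
Apply σ_{tid > room}; surviving tuples: {(k2, 30, Cal, 7, B, 28), (k2, 30, Cal, 7, B, 6), (mkt, 8, Cal, 1, B, 6)}
Keep only column(s) grade, sname, room (1 duplicate(s) eliminated): {(B, Cal, 28), (B, Cal, 6)}
Apply σ_{grade = F}; surviving tuples: {(F, Uma, 19)}
Union: {(B, Cal, 28), (B, Cal, 6)} with {(F, Uma, 19)} → {(B, Cal, 28), (B, Cal, 6), (F, Uma, 19)}
Keep only column(s) grade, room: {(B, 28), (B, 6), (F, 19)}

{(B, 28), (B, 6), (F, 19)}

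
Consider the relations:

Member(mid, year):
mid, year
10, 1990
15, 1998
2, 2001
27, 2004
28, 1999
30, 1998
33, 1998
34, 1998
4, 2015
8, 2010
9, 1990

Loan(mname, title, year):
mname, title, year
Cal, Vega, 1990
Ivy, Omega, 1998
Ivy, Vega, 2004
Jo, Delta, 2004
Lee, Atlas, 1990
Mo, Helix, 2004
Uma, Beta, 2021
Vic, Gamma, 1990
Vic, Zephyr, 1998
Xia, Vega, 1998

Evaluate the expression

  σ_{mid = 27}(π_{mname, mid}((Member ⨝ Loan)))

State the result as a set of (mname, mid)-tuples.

Joining Member and Loan on year yields {(10, 1990, Cal, Vega), (10, 1990, Lee, Atlas), (10, 1990, Vic, Gamma), (15, 1998, Ivy, Omega), (15, 1998, Vic, Zephyr), (15, 1998, Xia, Vega), (27, 2004, Ivy, Vega), (27, 2004, Jo, Delta), (27, 2004, Mo, Helix), (30, 1998, Ivy, Omega), (30, 1998, Vic, Zephyr), (30, 1998, Xia, Vega), (33, 1998, Ivy, Omega), (33, 1998, Vic, Zephyr), (33, 1998, Xia, Vega), (34, 1998, Ivy, Omega), (34, 1998, Vic, Zephyr), (34, 1998, Xia, Vega), (9, 1990, Cal, Vega), (9, 1990, Lee, Atlas), (9, 1990, Vic, Gamma)}.
π[mname, mid]: project onto (mname, mid) → {(Cal, 10), (Cal, 9), (Ivy, 15), (Ivy, 27), (Ivy, 30), (Ivy, 33), (Ivy, 34), (Jo, 27), (Lee, 10), (Lee, 9), (Mo, 27), (Vic, 10), (Vic, 15), (Vic, 30), (Vic, 33), (Vic, 34), (Vic, 9), (Xia, 15), (Xia, 30), (Xia, 33), (Xia, 34)}
σ[mid = 27]: keep tuples satisfying mid = 27 → {(Ivy, 27), (Jo, 27), (Mo, 27)}

{(Ivy, 27), (Jo, 27), (Mo, 27)}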